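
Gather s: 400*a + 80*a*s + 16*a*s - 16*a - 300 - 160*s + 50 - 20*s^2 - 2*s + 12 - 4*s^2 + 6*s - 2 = 384*a - 24*s^2 + s*(96*a - 156) - 240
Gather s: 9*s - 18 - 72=9*s - 90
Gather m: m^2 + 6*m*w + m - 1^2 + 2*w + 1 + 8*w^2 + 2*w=m^2 + m*(6*w + 1) + 8*w^2 + 4*w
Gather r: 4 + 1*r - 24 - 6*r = -5*r - 20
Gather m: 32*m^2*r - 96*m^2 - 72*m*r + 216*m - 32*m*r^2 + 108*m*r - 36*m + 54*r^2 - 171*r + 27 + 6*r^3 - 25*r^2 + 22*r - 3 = m^2*(32*r - 96) + m*(-32*r^2 + 36*r + 180) + 6*r^3 + 29*r^2 - 149*r + 24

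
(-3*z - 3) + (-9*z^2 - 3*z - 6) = -9*z^2 - 6*z - 9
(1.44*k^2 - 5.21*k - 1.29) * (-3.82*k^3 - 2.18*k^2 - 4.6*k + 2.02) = -5.5008*k^5 + 16.763*k^4 + 9.6616*k^3 + 29.687*k^2 - 4.5902*k - 2.6058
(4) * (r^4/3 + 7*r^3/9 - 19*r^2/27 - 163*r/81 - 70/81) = 4*r^4/3 + 28*r^3/9 - 76*r^2/27 - 652*r/81 - 280/81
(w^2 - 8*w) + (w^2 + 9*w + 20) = 2*w^2 + w + 20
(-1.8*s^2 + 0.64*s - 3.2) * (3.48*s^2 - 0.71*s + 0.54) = -6.264*s^4 + 3.5052*s^3 - 12.5624*s^2 + 2.6176*s - 1.728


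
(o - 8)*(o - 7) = o^2 - 15*o + 56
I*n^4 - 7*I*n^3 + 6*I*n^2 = n^2*(n - 6)*(I*n - I)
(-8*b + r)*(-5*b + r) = 40*b^2 - 13*b*r + r^2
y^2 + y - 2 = (y - 1)*(y + 2)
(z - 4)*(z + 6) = z^2 + 2*z - 24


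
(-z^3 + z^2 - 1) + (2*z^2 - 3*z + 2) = -z^3 + 3*z^2 - 3*z + 1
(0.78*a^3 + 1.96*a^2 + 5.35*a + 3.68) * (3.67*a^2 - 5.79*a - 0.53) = 2.8626*a^5 + 2.677*a^4 + 7.8727*a^3 - 18.5097*a^2 - 24.1427*a - 1.9504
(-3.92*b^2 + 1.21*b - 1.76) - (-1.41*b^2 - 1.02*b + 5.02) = -2.51*b^2 + 2.23*b - 6.78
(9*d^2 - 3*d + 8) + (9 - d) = 9*d^2 - 4*d + 17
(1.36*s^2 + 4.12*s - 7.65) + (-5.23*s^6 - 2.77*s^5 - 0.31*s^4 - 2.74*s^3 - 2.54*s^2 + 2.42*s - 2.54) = -5.23*s^6 - 2.77*s^5 - 0.31*s^4 - 2.74*s^3 - 1.18*s^2 + 6.54*s - 10.19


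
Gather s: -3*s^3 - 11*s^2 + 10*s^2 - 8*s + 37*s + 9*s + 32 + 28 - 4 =-3*s^3 - s^2 + 38*s + 56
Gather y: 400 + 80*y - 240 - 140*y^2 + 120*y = -140*y^2 + 200*y + 160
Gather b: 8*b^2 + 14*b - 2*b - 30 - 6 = 8*b^2 + 12*b - 36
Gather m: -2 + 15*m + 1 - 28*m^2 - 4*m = -28*m^2 + 11*m - 1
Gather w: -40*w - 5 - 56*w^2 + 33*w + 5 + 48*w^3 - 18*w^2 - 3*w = 48*w^3 - 74*w^2 - 10*w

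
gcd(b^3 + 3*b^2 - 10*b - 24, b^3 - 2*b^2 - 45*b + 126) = b - 3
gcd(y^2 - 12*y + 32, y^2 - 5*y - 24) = y - 8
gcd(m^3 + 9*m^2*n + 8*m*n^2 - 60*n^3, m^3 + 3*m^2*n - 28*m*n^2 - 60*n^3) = m + 6*n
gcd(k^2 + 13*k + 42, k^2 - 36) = k + 6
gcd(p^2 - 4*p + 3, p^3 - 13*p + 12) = p^2 - 4*p + 3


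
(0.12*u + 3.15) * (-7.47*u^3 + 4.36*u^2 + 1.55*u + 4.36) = -0.8964*u^4 - 23.0073*u^3 + 13.92*u^2 + 5.4057*u + 13.734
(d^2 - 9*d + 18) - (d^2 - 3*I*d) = -9*d + 3*I*d + 18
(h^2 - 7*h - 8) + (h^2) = 2*h^2 - 7*h - 8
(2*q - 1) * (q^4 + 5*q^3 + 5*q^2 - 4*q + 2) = 2*q^5 + 9*q^4 + 5*q^3 - 13*q^2 + 8*q - 2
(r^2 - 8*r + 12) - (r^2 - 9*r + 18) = r - 6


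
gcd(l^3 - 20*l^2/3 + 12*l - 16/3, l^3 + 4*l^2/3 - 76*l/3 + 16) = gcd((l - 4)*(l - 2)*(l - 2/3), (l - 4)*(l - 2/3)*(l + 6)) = l^2 - 14*l/3 + 8/3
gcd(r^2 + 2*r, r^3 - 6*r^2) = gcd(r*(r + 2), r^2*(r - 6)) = r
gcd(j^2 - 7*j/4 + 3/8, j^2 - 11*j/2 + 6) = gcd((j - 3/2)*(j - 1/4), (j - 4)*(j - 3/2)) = j - 3/2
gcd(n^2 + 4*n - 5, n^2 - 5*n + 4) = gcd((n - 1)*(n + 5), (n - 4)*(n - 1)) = n - 1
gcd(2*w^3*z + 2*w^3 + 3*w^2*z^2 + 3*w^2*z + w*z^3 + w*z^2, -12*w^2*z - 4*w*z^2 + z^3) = 2*w + z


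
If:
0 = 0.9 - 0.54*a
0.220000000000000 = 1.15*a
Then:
No Solution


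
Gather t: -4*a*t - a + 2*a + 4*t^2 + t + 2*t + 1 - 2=a + 4*t^2 + t*(3 - 4*a) - 1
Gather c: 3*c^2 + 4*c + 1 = 3*c^2 + 4*c + 1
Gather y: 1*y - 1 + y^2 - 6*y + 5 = y^2 - 5*y + 4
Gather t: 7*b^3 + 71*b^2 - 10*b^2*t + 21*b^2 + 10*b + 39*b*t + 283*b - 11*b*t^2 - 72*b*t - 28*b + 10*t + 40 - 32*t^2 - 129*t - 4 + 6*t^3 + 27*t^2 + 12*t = 7*b^3 + 92*b^2 + 265*b + 6*t^3 + t^2*(-11*b - 5) + t*(-10*b^2 - 33*b - 107) + 36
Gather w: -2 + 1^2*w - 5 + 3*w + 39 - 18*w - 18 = 14 - 14*w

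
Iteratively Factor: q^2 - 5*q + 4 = (q - 4)*(q - 1)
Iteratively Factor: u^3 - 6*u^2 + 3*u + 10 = (u + 1)*(u^2 - 7*u + 10) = (u - 5)*(u + 1)*(u - 2)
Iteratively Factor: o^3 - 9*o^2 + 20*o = (o)*(o^2 - 9*o + 20) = o*(o - 5)*(o - 4)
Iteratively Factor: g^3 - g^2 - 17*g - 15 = (g + 1)*(g^2 - 2*g - 15) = (g - 5)*(g + 1)*(g + 3)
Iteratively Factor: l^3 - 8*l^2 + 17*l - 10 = (l - 1)*(l^2 - 7*l + 10) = (l - 5)*(l - 1)*(l - 2)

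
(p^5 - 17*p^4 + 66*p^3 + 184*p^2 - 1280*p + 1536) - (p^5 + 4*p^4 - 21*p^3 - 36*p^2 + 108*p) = -21*p^4 + 87*p^3 + 220*p^2 - 1388*p + 1536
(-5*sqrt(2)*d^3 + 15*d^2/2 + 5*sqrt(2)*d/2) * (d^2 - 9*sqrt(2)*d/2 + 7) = -5*sqrt(2)*d^5 + 105*d^4/2 - 265*sqrt(2)*d^3/4 + 30*d^2 + 35*sqrt(2)*d/2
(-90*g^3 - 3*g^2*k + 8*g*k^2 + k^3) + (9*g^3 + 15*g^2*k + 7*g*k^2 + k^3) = -81*g^3 + 12*g^2*k + 15*g*k^2 + 2*k^3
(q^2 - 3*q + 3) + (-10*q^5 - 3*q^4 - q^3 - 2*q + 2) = -10*q^5 - 3*q^4 - q^3 + q^2 - 5*q + 5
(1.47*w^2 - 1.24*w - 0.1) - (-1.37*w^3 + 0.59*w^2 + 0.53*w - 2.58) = 1.37*w^3 + 0.88*w^2 - 1.77*w + 2.48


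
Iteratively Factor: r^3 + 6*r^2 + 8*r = (r)*(r^2 + 6*r + 8) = r*(r + 4)*(r + 2)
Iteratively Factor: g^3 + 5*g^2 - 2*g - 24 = (g + 4)*(g^2 + g - 6) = (g + 3)*(g + 4)*(g - 2)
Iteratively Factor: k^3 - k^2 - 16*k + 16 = (k + 4)*(k^2 - 5*k + 4) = (k - 1)*(k + 4)*(k - 4)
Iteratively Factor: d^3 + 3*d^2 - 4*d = (d + 4)*(d^2 - d) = d*(d + 4)*(d - 1)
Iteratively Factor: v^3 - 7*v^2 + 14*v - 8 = (v - 1)*(v^2 - 6*v + 8) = (v - 2)*(v - 1)*(v - 4)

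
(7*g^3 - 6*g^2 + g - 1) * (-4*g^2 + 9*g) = -28*g^5 + 87*g^4 - 58*g^3 + 13*g^2 - 9*g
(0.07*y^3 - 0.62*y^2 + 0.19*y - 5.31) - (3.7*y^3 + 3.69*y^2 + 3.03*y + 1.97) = -3.63*y^3 - 4.31*y^2 - 2.84*y - 7.28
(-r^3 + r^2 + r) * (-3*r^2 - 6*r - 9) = 3*r^5 + 3*r^4 - 15*r^2 - 9*r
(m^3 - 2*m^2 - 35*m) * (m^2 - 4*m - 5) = m^5 - 6*m^4 - 32*m^3 + 150*m^2 + 175*m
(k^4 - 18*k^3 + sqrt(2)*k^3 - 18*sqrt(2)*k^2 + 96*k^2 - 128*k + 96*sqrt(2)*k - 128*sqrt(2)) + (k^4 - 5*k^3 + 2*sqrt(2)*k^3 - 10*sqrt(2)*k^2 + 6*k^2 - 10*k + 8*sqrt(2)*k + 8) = 2*k^4 - 23*k^3 + 3*sqrt(2)*k^3 - 28*sqrt(2)*k^2 + 102*k^2 - 138*k + 104*sqrt(2)*k - 128*sqrt(2) + 8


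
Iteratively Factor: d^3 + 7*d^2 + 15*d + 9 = (d + 3)*(d^2 + 4*d + 3) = (d + 3)^2*(d + 1)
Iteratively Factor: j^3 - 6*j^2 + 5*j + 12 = (j + 1)*(j^2 - 7*j + 12) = (j - 3)*(j + 1)*(j - 4)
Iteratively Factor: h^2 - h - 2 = (h - 2)*(h + 1)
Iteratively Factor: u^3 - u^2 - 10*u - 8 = (u + 1)*(u^2 - 2*u - 8) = (u + 1)*(u + 2)*(u - 4)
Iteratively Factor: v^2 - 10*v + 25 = (v - 5)*(v - 5)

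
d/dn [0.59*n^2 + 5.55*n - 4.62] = 1.18*n + 5.55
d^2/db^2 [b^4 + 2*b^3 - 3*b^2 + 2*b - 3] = 12*b^2 + 12*b - 6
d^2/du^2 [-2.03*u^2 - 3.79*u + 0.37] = -4.06000000000000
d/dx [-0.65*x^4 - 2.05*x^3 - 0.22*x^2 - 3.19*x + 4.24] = -2.6*x^3 - 6.15*x^2 - 0.44*x - 3.19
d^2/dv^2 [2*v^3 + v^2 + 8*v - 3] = 12*v + 2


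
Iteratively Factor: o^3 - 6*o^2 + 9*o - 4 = (o - 4)*(o^2 - 2*o + 1) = (o - 4)*(o - 1)*(o - 1)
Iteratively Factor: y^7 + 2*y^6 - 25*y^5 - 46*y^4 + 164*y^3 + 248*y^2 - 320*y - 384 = (y - 2)*(y^6 + 4*y^5 - 17*y^4 - 80*y^3 + 4*y^2 + 256*y + 192) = (y - 2)*(y + 1)*(y^5 + 3*y^4 - 20*y^3 - 60*y^2 + 64*y + 192) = (y - 2)*(y + 1)*(y + 4)*(y^4 - y^3 - 16*y^2 + 4*y + 48) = (y - 4)*(y - 2)*(y + 1)*(y + 4)*(y^3 + 3*y^2 - 4*y - 12) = (y - 4)*(y - 2)*(y + 1)*(y + 3)*(y + 4)*(y^2 - 4) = (y - 4)*(y - 2)^2*(y + 1)*(y + 3)*(y + 4)*(y + 2)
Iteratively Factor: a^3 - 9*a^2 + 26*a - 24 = (a - 4)*(a^2 - 5*a + 6) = (a - 4)*(a - 3)*(a - 2)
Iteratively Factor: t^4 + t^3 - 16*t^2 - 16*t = (t)*(t^3 + t^2 - 16*t - 16) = t*(t + 1)*(t^2 - 16) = t*(t + 1)*(t + 4)*(t - 4)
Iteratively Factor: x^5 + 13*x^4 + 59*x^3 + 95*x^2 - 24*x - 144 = (x + 3)*(x^4 + 10*x^3 + 29*x^2 + 8*x - 48) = (x - 1)*(x + 3)*(x^3 + 11*x^2 + 40*x + 48) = (x - 1)*(x + 3)*(x + 4)*(x^2 + 7*x + 12) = (x - 1)*(x + 3)*(x + 4)^2*(x + 3)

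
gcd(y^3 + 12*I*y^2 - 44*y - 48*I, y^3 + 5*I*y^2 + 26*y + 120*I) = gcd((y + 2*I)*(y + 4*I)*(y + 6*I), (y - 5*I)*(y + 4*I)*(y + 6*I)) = y^2 + 10*I*y - 24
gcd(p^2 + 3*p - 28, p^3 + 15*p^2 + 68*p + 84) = p + 7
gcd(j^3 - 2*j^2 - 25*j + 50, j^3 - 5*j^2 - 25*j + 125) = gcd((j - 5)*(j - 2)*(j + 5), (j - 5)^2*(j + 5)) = j^2 - 25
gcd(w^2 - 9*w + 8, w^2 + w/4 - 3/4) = 1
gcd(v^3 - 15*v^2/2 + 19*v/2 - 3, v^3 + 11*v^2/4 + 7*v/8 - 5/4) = v - 1/2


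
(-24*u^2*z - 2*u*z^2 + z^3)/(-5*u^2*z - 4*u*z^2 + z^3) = (24*u^2 + 2*u*z - z^2)/(5*u^2 + 4*u*z - z^2)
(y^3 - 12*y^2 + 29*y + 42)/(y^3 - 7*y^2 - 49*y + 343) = (y^2 - 5*y - 6)/(y^2 - 49)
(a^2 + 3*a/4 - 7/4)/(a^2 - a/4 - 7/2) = (a - 1)/(a - 2)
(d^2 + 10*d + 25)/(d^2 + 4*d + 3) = (d^2 + 10*d + 25)/(d^2 + 4*d + 3)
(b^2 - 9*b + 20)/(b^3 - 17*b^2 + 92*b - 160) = 1/(b - 8)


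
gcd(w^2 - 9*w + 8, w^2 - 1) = w - 1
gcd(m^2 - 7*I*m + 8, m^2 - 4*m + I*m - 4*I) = m + I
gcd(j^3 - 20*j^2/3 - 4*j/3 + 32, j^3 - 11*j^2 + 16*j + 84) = j^2 - 4*j - 12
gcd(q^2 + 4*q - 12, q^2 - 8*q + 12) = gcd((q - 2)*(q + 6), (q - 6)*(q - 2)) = q - 2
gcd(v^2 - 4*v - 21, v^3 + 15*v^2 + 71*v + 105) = v + 3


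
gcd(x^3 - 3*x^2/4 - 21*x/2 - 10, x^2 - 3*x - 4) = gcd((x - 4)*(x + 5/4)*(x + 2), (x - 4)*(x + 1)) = x - 4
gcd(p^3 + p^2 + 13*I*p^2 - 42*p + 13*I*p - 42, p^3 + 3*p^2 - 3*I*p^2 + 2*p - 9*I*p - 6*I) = p + 1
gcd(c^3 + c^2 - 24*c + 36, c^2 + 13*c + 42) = c + 6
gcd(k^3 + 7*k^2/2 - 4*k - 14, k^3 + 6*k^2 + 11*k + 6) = k + 2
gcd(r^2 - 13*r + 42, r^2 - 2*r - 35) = r - 7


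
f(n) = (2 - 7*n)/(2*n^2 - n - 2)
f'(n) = (1 - 4*n)*(2 - 7*n)/(2*n^2 - n - 2)^2 - 7/(2*n^2 - n - 2)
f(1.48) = -9.28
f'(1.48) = 42.92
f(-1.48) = 3.20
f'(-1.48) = 3.93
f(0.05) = -0.81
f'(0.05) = 3.74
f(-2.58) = 1.44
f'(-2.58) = 0.67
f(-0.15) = -1.69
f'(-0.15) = 5.38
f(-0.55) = -6.92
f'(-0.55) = 34.50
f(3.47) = -1.20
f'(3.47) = 0.45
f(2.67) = -1.74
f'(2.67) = 1.03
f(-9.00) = 0.38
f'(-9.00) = 0.04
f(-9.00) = 0.38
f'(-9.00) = 0.04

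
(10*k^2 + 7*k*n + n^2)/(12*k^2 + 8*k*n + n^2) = (5*k + n)/(6*k + n)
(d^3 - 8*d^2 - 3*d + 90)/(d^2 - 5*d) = d - 3 - 18/d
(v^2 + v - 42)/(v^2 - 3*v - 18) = (v + 7)/(v + 3)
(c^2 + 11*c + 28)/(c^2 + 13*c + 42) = (c + 4)/(c + 6)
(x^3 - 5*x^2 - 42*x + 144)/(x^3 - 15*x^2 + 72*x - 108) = (x^2 - 2*x - 48)/(x^2 - 12*x + 36)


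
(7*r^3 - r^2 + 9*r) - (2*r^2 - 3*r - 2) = 7*r^3 - 3*r^2 + 12*r + 2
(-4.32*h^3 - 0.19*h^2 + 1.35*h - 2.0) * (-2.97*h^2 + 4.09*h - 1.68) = 12.8304*h^5 - 17.1045*h^4 + 2.471*h^3 + 11.7807*h^2 - 10.448*h + 3.36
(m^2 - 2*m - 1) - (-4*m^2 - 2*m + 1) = 5*m^2 - 2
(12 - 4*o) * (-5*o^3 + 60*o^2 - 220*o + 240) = 20*o^4 - 300*o^3 + 1600*o^2 - 3600*o + 2880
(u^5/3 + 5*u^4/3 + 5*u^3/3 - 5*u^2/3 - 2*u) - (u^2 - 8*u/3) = u^5/3 + 5*u^4/3 + 5*u^3/3 - 8*u^2/3 + 2*u/3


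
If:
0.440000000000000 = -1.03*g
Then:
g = -0.43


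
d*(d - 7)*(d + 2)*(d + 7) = d^4 + 2*d^3 - 49*d^2 - 98*d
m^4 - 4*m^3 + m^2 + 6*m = m*(m - 3)*(m - 2)*(m + 1)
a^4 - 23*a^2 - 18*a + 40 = (a - 5)*(a - 1)*(a + 2)*(a + 4)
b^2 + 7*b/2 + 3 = (b + 3/2)*(b + 2)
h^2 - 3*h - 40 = (h - 8)*(h + 5)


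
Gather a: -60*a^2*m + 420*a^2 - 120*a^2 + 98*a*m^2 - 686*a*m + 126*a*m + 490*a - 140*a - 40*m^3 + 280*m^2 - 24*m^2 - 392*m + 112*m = a^2*(300 - 60*m) + a*(98*m^2 - 560*m + 350) - 40*m^3 + 256*m^2 - 280*m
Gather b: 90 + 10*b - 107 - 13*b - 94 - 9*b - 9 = -12*b - 120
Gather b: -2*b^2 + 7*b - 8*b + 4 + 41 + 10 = -2*b^2 - b + 55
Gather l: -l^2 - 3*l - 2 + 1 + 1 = -l^2 - 3*l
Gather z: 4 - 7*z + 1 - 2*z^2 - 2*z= -2*z^2 - 9*z + 5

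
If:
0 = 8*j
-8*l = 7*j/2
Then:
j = 0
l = 0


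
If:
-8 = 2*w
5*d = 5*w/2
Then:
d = -2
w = -4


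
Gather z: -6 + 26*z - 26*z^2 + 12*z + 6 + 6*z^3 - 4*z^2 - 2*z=6*z^3 - 30*z^2 + 36*z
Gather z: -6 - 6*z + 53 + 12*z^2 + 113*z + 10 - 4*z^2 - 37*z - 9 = 8*z^2 + 70*z + 48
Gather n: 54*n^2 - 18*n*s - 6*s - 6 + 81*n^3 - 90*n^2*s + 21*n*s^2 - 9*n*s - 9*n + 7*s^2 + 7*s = 81*n^3 + n^2*(54 - 90*s) + n*(21*s^2 - 27*s - 9) + 7*s^2 + s - 6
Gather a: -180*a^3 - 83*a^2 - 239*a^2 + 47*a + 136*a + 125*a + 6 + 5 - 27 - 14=-180*a^3 - 322*a^2 + 308*a - 30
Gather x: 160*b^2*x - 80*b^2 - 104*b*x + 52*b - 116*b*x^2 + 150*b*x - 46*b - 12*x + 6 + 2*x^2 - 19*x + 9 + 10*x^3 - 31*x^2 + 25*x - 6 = -80*b^2 + 6*b + 10*x^3 + x^2*(-116*b - 29) + x*(160*b^2 + 46*b - 6) + 9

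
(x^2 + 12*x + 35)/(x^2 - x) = (x^2 + 12*x + 35)/(x*(x - 1))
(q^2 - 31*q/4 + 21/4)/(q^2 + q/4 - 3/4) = (q - 7)/(q + 1)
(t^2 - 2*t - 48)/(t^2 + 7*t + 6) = (t - 8)/(t + 1)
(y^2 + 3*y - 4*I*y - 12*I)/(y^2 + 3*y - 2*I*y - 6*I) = (y - 4*I)/(y - 2*I)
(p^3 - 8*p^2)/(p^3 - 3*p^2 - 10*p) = p*(8 - p)/(-p^2 + 3*p + 10)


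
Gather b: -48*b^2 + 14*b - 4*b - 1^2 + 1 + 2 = -48*b^2 + 10*b + 2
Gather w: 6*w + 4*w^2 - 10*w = 4*w^2 - 4*w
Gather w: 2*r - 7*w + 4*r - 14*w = 6*r - 21*w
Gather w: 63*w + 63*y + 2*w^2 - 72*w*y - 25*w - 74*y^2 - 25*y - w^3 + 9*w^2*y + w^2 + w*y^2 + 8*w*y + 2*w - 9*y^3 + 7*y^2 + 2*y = -w^3 + w^2*(9*y + 3) + w*(y^2 - 64*y + 40) - 9*y^3 - 67*y^2 + 40*y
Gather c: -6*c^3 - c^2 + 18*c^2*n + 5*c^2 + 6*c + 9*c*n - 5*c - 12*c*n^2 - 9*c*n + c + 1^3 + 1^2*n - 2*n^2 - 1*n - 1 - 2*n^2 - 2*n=-6*c^3 + c^2*(18*n + 4) + c*(2 - 12*n^2) - 4*n^2 - 2*n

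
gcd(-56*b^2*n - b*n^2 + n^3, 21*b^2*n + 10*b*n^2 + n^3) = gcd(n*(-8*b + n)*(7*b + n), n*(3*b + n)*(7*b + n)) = 7*b*n + n^2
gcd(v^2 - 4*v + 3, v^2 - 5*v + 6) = v - 3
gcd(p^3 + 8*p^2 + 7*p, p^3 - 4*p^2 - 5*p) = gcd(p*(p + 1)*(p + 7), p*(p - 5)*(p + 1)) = p^2 + p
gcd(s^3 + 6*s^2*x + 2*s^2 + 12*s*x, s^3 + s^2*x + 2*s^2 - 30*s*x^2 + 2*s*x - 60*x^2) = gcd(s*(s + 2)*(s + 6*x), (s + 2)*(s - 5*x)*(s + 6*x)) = s^2 + 6*s*x + 2*s + 12*x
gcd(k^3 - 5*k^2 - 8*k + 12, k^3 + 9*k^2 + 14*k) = k + 2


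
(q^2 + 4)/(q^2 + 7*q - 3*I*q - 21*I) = (q^2 + 4)/(q^2 + q*(7 - 3*I) - 21*I)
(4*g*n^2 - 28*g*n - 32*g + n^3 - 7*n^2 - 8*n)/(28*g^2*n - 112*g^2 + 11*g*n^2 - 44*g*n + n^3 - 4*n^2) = (n^2 - 7*n - 8)/(7*g*n - 28*g + n^2 - 4*n)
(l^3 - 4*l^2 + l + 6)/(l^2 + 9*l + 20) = (l^3 - 4*l^2 + l + 6)/(l^2 + 9*l + 20)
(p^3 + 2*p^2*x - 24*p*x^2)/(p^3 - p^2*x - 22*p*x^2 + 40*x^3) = p*(-p - 6*x)/(-p^2 - 3*p*x + 10*x^2)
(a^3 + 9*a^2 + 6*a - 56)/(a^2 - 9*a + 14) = (a^2 + 11*a + 28)/(a - 7)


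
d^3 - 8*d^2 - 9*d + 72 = (d - 8)*(d - 3)*(d + 3)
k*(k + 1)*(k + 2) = k^3 + 3*k^2 + 2*k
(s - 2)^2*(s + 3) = s^3 - s^2 - 8*s + 12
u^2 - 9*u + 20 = (u - 5)*(u - 4)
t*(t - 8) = t^2 - 8*t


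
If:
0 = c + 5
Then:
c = -5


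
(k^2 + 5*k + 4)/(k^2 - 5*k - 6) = (k + 4)/(k - 6)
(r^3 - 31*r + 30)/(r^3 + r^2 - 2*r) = (r^2 + r - 30)/(r*(r + 2))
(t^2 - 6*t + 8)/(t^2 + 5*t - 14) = (t - 4)/(t + 7)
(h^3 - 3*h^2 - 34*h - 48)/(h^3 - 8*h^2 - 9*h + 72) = (h + 2)/(h - 3)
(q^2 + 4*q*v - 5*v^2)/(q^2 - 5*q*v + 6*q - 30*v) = (q^2 + 4*q*v - 5*v^2)/(q^2 - 5*q*v + 6*q - 30*v)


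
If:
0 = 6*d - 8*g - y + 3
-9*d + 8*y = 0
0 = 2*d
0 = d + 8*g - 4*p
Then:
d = 0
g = 3/8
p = 3/4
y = 0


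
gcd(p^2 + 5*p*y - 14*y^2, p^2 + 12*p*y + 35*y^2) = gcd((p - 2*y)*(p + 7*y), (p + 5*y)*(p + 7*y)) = p + 7*y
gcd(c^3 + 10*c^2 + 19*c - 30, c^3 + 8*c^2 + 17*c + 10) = c + 5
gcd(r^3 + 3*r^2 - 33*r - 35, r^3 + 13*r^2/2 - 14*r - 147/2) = r + 7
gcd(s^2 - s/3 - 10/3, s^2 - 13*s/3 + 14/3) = s - 2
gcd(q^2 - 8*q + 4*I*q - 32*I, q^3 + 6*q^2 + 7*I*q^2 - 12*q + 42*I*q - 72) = q + 4*I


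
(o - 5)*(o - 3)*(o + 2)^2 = o^4 - 4*o^3 - 13*o^2 + 28*o + 60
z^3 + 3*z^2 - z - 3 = (z - 1)*(z + 1)*(z + 3)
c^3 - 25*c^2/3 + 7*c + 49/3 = (c - 7)*(c - 7/3)*(c + 1)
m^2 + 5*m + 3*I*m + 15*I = (m + 5)*(m + 3*I)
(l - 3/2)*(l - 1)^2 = l^3 - 7*l^2/2 + 4*l - 3/2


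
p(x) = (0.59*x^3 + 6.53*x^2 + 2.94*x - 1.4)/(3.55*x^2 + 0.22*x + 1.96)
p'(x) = (-7.1*x - 0.22)*(0.59*x^3 + 6.53*x^2 + 2.94*x - 1.4)/(3.55*x^2 + 0.22*x + 1.96)^2 + (1.77*x^2 + 13.06*x + 2.94)/(3.55*x^2 + 0.22*x + 1.96)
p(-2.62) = 0.98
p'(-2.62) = -0.05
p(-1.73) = 0.82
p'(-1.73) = -0.37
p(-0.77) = -0.02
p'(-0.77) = -1.58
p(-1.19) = 0.50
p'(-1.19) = -0.89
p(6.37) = 2.95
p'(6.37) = 0.16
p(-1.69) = 0.80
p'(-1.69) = -0.39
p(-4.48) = 0.88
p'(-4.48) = 0.11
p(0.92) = 1.41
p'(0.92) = 1.34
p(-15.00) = -0.71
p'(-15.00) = 0.16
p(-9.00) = 0.25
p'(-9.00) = 0.15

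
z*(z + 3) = z^2 + 3*z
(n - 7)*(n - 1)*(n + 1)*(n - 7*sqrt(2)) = n^4 - 7*sqrt(2)*n^3 - 7*n^3 - n^2 + 49*sqrt(2)*n^2 + 7*n + 7*sqrt(2)*n - 49*sqrt(2)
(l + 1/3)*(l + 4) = l^2 + 13*l/3 + 4/3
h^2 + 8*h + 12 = (h + 2)*(h + 6)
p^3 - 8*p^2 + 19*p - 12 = (p - 4)*(p - 3)*(p - 1)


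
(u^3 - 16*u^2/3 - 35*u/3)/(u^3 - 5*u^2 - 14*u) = (u + 5/3)/(u + 2)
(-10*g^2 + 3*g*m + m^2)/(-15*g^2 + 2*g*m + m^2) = (2*g - m)/(3*g - m)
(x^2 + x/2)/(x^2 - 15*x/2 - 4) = x/(x - 8)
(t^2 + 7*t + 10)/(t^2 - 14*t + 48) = (t^2 + 7*t + 10)/(t^2 - 14*t + 48)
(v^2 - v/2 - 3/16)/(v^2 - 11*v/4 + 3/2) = (v + 1/4)/(v - 2)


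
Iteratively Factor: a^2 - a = (a)*(a - 1)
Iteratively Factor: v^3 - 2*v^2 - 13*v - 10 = (v - 5)*(v^2 + 3*v + 2) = (v - 5)*(v + 2)*(v + 1)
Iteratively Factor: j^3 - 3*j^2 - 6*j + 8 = (j - 1)*(j^2 - 2*j - 8) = (j - 4)*(j - 1)*(j + 2)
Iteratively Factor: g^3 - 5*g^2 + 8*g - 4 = (g - 1)*(g^2 - 4*g + 4) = (g - 2)*(g - 1)*(g - 2)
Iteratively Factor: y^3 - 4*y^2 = (y - 4)*(y^2) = y*(y - 4)*(y)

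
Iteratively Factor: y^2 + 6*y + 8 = (y + 2)*(y + 4)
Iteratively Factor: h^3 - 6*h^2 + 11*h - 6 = (h - 3)*(h^2 - 3*h + 2) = (h - 3)*(h - 1)*(h - 2)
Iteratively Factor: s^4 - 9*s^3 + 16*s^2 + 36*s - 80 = (s - 2)*(s^3 - 7*s^2 + 2*s + 40) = (s - 4)*(s - 2)*(s^2 - 3*s - 10) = (s - 5)*(s - 4)*(s - 2)*(s + 2)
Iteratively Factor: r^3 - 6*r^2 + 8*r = (r - 2)*(r^2 - 4*r) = r*(r - 2)*(r - 4)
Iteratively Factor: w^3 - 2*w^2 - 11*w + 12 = (w + 3)*(w^2 - 5*w + 4) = (w - 1)*(w + 3)*(w - 4)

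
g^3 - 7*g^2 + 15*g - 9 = (g - 3)^2*(g - 1)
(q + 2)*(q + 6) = q^2 + 8*q + 12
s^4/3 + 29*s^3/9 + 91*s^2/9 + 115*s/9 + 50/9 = (s/3 + 1/3)*(s + 5/3)*(s + 2)*(s + 5)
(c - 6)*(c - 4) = c^2 - 10*c + 24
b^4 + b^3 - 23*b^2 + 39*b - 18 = (b - 3)*(b - 1)^2*(b + 6)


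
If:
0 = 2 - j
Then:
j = 2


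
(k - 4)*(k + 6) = k^2 + 2*k - 24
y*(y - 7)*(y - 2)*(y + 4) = y^4 - 5*y^3 - 22*y^2 + 56*y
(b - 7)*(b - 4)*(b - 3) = b^3 - 14*b^2 + 61*b - 84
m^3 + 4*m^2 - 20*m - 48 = (m - 4)*(m + 2)*(m + 6)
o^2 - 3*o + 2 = (o - 2)*(o - 1)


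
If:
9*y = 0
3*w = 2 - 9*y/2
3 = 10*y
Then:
No Solution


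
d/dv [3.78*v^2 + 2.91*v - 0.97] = 7.56*v + 2.91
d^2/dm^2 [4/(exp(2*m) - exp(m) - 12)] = 4*((1 - 4*exp(m))*(-exp(2*m) + exp(m) + 12) - 2*(2*exp(m) - 1)^2*exp(m))*exp(m)/(-exp(2*m) + exp(m) + 12)^3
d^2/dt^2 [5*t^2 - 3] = 10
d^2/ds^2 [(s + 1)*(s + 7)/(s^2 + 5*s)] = 2*(3*s^3 + 21*s^2 + 105*s + 175)/(s^3*(s^3 + 15*s^2 + 75*s + 125))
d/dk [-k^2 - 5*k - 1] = -2*k - 5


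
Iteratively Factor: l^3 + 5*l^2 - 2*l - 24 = (l - 2)*(l^2 + 7*l + 12) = (l - 2)*(l + 4)*(l + 3)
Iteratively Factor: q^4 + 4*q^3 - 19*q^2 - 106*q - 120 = (q - 5)*(q^3 + 9*q^2 + 26*q + 24) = (q - 5)*(q + 4)*(q^2 + 5*q + 6) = (q - 5)*(q + 3)*(q + 4)*(q + 2)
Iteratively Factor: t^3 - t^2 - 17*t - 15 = (t - 5)*(t^2 + 4*t + 3) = (t - 5)*(t + 3)*(t + 1)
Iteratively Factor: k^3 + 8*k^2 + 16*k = (k + 4)*(k^2 + 4*k) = (k + 4)^2*(k)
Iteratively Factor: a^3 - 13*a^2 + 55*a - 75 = (a - 5)*(a^2 - 8*a + 15) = (a - 5)^2*(a - 3)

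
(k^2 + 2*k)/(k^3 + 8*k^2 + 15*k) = (k + 2)/(k^2 + 8*k + 15)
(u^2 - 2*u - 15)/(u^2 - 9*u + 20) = (u + 3)/(u - 4)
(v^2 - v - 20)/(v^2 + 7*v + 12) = (v - 5)/(v + 3)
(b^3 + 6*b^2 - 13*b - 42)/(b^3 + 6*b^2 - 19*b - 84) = (b^2 - b - 6)/(b^2 - b - 12)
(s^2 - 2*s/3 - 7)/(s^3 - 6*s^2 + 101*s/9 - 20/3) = 3*(3*s + 7)/(9*s^2 - 27*s + 20)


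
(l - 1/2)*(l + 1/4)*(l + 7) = l^3 + 27*l^2/4 - 15*l/8 - 7/8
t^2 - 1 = (t - 1)*(t + 1)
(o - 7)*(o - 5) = o^2 - 12*o + 35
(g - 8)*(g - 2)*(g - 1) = g^3 - 11*g^2 + 26*g - 16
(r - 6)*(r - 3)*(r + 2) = r^3 - 7*r^2 + 36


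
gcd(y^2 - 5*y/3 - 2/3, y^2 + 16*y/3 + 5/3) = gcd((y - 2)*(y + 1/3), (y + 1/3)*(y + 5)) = y + 1/3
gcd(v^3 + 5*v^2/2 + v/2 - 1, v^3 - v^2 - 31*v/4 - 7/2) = v + 2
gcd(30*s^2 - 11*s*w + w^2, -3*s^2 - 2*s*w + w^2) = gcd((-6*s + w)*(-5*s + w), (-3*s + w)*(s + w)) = 1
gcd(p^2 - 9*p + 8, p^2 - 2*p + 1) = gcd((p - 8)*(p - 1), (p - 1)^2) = p - 1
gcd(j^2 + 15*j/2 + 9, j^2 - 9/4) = j + 3/2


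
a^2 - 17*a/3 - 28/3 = (a - 7)*(a + 4/3)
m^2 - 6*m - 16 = (m - 8)*(m + 2)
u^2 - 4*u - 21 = (u - 7)*(u + 3)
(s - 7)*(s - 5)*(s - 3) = s^3 - 15*s^2 + 71*s - 105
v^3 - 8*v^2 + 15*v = v*(v - 5)*(v - 3)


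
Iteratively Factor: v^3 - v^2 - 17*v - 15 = (v - 5)*(v^2 + 4*v + 3) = (v - 5)*(v + 3)*(v + 1)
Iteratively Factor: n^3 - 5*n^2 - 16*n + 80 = (n - 4)*(n^2 - n - 20) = (n - 4)*(n + 4)*(n - 5)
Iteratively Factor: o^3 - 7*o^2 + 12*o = (o - 3)*(o^2 - 4*o) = o*(o - 3)*(o - 4)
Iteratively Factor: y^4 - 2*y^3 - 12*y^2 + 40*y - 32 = (y - 2)*(y^3 - 12*y + 16) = (y - 2)*(y + 4)*(y^2 - 4*y + 4) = (y - 2)^2*(y + 4)*(y - 2)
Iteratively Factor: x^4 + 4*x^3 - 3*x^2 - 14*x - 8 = (x + 4)*(x^3 - 3*x - 2) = (x + 1)*(x + 4)*(x^2 - x - 2) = (x - 2)*(x + 1)*(x + 4)*(x + 1)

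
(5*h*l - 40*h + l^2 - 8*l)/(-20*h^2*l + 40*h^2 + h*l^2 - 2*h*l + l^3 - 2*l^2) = (8 - l)/(4*h*l - 8*h - l^2 + 2*l)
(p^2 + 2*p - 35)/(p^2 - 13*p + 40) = (p + 7)/(p - 8)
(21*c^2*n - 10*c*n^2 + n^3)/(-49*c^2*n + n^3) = (-3*c + n)/(7*c + n)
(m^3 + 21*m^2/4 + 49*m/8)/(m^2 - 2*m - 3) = m*(8*m^2 + 42*m + 49)/(8*(m^2 - 2*m - 3))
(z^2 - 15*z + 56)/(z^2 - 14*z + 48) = (z - 7)/(z - 6)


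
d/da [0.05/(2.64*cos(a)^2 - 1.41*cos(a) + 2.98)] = (0.264*cos(a) - 0.0705)*sin(a)/(2.64*cos(a)^2 - 1.41*cos(a) + 2.98)^2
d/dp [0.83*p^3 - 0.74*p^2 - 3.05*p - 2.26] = 2.49*p^2 - 1.48*p - 3.05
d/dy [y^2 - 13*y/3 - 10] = 2*y - 13/3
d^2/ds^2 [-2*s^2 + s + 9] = -4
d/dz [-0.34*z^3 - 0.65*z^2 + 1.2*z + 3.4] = -1.02*z^2 - 1.3*z + 1.2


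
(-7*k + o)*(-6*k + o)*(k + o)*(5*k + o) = 210*k^4 + 187*k^3*o - 31*k^2*o^2 - 7*k*o^3 + o^4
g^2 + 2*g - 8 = (g - 2)*(g + 4)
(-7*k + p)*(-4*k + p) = 28*k^2 - 11*k*p + p^2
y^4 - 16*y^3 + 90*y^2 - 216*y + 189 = (y - 7)*(y - 3)^3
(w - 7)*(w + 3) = w^2 - 4*w - 21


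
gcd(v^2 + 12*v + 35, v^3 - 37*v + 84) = v + 7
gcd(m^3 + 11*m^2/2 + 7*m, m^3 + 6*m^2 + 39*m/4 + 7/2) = m^2 + 11*m/2 + 7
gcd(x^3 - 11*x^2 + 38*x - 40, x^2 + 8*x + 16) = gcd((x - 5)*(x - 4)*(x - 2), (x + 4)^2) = 1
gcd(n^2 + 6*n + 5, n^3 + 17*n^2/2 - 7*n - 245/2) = n + 5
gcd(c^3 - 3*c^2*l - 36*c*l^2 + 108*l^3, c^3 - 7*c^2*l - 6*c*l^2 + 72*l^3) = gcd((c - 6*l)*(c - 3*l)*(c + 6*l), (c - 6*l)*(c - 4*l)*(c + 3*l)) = c - 6*l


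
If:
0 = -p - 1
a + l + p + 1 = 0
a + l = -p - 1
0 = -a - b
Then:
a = -l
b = l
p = -1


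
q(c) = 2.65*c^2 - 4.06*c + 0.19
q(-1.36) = 10.61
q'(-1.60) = -12.54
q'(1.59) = 4.37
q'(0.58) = -0.99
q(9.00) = 178.30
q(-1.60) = 13.47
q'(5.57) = 25.46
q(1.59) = 0.43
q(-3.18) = 39.90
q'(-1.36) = -11.27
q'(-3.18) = -20.91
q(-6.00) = 119.95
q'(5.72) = 26.26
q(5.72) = 63.67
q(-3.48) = 46.41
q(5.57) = 59.79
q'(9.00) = 43.64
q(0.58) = -1.27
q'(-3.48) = -22.50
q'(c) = 5.3*c - 4.06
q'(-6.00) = -35.86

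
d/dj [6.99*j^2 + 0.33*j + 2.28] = 13.98*j + 0.33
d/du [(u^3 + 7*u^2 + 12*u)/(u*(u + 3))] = 1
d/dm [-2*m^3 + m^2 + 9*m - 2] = -6*m^2 + 2*m + 9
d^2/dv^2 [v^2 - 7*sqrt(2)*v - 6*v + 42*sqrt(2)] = 2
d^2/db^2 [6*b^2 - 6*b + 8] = 12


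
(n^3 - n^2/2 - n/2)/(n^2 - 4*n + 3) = n*(2*n + 1)/(2*(n - 3))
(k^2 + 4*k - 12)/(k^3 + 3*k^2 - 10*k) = (k + 6)/(k*(k + 5))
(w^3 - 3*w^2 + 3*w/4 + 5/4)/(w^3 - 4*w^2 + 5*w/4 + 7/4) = (2*w - 5)/(2*w - 7)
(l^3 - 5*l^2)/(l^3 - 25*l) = l/(l + 5)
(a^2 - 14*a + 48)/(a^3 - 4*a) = (a^2 - 14*a + 48)/(a*(a^2 - 4))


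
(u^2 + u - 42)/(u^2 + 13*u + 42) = (u - 6)/(u + 6)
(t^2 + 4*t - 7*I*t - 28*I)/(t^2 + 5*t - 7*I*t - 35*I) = (t + 4)/(t + 5)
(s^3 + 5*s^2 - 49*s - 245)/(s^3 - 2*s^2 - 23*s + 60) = (s^2 - 49)/(s^2 - 7*s + 12)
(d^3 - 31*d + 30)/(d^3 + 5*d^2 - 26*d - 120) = (d - 1)/(d + 4)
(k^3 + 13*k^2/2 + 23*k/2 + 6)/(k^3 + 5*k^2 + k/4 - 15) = 2*(2*k^2 + 5*k + 3)/(4*k^2 + 4*k - 15)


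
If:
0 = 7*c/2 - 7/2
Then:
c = 1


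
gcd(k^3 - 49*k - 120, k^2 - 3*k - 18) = k + 3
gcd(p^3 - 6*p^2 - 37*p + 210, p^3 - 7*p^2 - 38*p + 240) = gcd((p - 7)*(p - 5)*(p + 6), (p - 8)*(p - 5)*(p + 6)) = p^2 + p - 30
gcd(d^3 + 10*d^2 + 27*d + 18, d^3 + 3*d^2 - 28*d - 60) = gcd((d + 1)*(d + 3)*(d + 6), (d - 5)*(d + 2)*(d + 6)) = d + 6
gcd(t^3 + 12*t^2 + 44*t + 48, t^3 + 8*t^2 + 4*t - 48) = t^2 + 10*t + 24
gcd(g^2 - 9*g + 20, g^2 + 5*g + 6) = 1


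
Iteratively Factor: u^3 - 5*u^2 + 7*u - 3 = (u - 3)*(u^2 - 2*u + 1) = (u - 3)*(u - 1)*(u - 1)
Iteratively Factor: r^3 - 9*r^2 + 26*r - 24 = (r - 2)*(r^2 - 7*r + 12) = (r - 4)*(r - 2)*(r - 3)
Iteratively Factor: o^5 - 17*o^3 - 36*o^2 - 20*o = (o + 1)*(o^4 - o^3 - 16*o^2 - 20*o) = (o + 1)*(o + 2)*(o^3 - 3*o^2 - 10*o) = o*(o + 1)*(o + 2)*(o^2 - 3*o - 10) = o*(o + 1)*(o + 2)^2*(o - 5)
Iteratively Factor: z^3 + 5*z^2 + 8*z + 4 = (z + 2)*(z^2 + 3*z + 2) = (z + 1)*(z + 2)*(z + 2)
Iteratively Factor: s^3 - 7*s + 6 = (s - 2)*(s^2 + 2*s - 3) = (s - 2)*(s - 1)*(s + 3)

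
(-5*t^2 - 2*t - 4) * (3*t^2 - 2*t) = -15*t^4 + 4*t^3 - 8*t^2 + 8*t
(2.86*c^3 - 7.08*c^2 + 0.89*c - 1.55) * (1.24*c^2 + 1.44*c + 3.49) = 3.5464*c^5 - 4.6608*c^4 + 0.889800000000001*c^3 - 25.3496*c^2 + 0.8741*c - 5.4095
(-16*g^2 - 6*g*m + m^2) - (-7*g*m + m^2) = -16*g^2 + g*m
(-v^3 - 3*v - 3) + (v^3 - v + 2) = -4*v - 1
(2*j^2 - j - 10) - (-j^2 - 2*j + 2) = 3*j^2 + j - 12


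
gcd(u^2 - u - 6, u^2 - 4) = u + 2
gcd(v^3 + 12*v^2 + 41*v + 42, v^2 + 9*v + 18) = v + 3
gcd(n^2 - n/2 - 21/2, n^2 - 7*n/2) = n - 7/2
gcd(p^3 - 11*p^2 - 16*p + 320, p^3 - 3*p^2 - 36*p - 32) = p - 8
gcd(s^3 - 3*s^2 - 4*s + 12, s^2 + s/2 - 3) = s + 2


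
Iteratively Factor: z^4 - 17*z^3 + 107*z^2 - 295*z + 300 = (z - 5)*(z^3 - 12*z^2 + 47*z - 60) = (z - 5)*(z - 3)*(z^2 - 9*z + 20) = (z - 5)*(z - 4)*(z - 3)*(z - 5)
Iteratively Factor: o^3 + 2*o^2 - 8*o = (o - 2)*(o^2 + 4*o) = o*(o - 2)*(o + 4)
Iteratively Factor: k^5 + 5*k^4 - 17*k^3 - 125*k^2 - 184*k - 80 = (k + 1)*(k^4 + 4*k^3 - 21*k^2 - 104*k - 80) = (k + 1)^2*(k^3 + 3*k^2 - 24*k - 80) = (k + 1)^2*(k + 4)*(k^2 - k - 20) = (k - 5)*(k + 1)^2*(k + 4)*(k + 4)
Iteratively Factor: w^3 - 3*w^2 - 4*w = (w - 4)*(w^2 + w) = (w - 4)*(w + 1)*(w)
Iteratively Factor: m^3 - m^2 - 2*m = (m)*(m^2 - m - 2) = m*(m - 2)*(m + 1)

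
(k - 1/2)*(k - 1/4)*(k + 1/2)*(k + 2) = k^4 + 7*k^3/4 - 3*k^2/4 - 7*k/16 + 1/8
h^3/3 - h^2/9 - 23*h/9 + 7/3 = (h/3 + 1)*(h - 7/3)*(h - 1)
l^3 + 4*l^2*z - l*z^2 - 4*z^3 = (l - z)*(l + z)*(l + 4*z)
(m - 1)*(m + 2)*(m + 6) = m^3 + 7*m^2 + 4*m - 12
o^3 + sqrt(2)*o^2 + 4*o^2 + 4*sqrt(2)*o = o*(o + 4)*(o + sqrt(2))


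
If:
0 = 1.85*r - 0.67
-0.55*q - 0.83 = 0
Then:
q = -1.51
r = 0.36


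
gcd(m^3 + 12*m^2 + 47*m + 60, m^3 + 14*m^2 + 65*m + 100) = m^2 + 9*m + 20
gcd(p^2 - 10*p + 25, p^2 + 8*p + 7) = 1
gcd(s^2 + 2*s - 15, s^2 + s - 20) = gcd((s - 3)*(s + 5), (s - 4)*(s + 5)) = s + 5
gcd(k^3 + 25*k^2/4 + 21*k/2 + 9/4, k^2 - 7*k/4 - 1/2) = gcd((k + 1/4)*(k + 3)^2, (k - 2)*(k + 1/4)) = k + 1/4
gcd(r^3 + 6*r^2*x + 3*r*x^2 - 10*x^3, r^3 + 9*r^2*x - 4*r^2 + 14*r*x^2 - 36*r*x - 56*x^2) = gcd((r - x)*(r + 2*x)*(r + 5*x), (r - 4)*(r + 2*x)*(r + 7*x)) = r + 2*x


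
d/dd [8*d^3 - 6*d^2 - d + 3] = 24*d^2 - 12*d - 1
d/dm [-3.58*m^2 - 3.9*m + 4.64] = -7.16*m - 3.9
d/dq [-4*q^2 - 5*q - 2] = -8*q - 5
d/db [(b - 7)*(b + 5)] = 2*b - 2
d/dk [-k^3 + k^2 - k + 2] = -3*k^2 + 2*k - 1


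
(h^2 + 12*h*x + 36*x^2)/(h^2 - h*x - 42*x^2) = (-h - 6*x)/(-h + 7*x)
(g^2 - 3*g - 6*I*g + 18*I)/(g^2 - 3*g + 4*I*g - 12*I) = (g - 6*I)/(g + 4*I)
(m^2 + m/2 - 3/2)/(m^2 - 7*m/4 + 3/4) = 2*(2*m + 3)/(4*m - 3)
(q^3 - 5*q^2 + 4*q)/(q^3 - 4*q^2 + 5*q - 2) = q*(q - 4)/(q^2 - 3*q + 2)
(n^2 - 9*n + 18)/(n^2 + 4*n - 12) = (n^2 - 9*n + 18)/(n^2 + 4*n - 12)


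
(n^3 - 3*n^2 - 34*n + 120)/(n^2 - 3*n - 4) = (n^2 + n - 30)/(n + 1)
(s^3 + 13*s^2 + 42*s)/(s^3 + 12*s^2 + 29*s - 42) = s/(s - 1)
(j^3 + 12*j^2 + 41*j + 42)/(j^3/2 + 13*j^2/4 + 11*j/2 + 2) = 4*(j^2 + 10*j + 21)/(2*j^2 + 9*j + 4)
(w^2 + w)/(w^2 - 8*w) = (w + 1)/(w - 8)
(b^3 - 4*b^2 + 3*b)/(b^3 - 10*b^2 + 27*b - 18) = b/(b - 6)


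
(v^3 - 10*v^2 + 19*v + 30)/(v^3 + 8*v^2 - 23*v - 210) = (v^2 - 5*v - 6)/(v^2 + 13*v + 42)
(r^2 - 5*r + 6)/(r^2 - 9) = (r - 2)/(r + 3)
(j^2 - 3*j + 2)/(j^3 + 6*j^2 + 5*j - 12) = (j - 2)/(j^2 + 7*j + 12)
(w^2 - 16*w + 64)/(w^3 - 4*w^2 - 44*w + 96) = (w - 8)/(w^2 + 4*w - 12)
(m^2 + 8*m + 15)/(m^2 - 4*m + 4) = (m^2 + 8*m + 15)/(m^2 - 4*m + 4)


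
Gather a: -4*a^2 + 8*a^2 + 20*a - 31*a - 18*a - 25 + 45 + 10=4*a^2 - 29*a + 30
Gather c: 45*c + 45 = 45*c + 45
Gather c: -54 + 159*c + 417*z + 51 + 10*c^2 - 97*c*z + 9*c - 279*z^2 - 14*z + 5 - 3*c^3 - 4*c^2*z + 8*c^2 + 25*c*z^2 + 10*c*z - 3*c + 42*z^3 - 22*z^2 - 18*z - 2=-3*c^3 + c^2*(18 - 4*z) + c*(25*z^2 - 87*z + 165) + 42*z^3 - 301*z^2 + 385*z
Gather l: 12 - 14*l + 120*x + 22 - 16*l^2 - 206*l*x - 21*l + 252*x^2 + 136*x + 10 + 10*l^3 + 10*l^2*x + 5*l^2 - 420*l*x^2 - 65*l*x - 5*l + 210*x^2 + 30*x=10*l^3 + l^2*(10*x - 11) + l*(-420*x^2 - 271*x - 40) + 462*x^2 + 286*x + 44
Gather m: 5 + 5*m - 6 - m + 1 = 4*m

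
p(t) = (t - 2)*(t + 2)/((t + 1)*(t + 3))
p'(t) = -(t - 2)*(t + 2)/((t + 1)*(t + 3)^2) + (t - 2)/((t + 1)*(t + 3)) - (t - 2)*(t + 2)/((t + 1)^2*(t + 3)) + (t + 2)/((t + 1)*(t + 3)) = 2*(2*t^2 + 7*t + 8)/(t^4 + 8*t^3 + 22*t^2 + 24*t + 9)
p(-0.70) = -5.09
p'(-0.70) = 17.14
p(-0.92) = -18.95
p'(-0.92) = 234.95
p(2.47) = 0.11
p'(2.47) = 0.21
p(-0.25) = -1.91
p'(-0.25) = 3.00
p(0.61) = -0.62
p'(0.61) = 0.77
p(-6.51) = 1.98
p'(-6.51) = 0.25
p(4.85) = 0.43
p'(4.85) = 0.08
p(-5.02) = 2.61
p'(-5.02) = 0.71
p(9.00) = 0.64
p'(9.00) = 0.03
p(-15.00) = 1.32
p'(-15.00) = 0.03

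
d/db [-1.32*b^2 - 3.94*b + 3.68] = -2.64*b - 3.94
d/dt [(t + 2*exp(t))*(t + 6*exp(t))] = 8*t*exp(t) + 2*t + 24*exp(2*t) + 8*exp(t)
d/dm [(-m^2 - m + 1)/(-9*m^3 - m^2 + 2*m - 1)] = ((2*m + 1)*(9*m^3 + m^2 - 2*m + 1) - (m^2 + m - 1)*(27*m^2 + 2*m - 2))/(9*m^3 + m^2 - 2*m + 1)^2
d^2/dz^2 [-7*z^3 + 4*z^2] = 8 - 42*z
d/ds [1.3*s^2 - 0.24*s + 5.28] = 2.6*s - 0.24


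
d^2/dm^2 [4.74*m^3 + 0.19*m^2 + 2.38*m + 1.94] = 28.44*m + 0.38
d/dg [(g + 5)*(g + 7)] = 2*g + 12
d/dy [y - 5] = 1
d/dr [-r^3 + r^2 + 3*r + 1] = -3*r^2 + 2*r + 3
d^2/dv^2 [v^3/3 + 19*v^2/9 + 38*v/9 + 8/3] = 2*v + 38/9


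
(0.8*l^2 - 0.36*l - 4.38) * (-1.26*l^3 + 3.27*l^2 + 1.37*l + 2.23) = -1.008*l^5 + 3.0696*l^4 + 5.4376*l^3 - 13.0318*l^2 - 6.8034*l - 9.7674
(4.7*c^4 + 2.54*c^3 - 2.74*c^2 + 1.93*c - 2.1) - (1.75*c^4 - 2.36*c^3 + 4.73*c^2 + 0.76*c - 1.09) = 2.95*c^4 + 4.9*c^3 - 7.47*c^2 + 1.17*c - 1.01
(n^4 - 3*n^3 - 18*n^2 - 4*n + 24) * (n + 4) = n^5 + n^4 - 30*n^3 - 76*n^2 + 8*n + 96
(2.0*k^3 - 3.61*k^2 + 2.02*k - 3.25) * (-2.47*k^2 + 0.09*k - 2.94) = -4.94*k^5 + 9.0967*k^4 - 11.1943*k^3 + 18.8227*k^2 - 6.2313*k + 9.555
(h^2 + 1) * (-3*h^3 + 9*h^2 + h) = -3*h^5 + 9*h^4 - 2*h^3 + 9*h^2 + h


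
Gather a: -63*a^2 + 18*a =-63*a^2 + 18*a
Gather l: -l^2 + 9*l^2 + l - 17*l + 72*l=8*l^2 + 56*l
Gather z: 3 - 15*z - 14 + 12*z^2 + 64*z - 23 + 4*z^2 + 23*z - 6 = 16*z^2 + 72*z - 40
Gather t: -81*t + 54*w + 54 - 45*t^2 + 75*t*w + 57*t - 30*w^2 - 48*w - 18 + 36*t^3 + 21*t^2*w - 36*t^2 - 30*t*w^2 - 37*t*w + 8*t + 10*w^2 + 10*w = 36*t^3 + t^2*(21*w - 81) + t*(-30*w^2 + 38*w - 16) - 20*w^2 + 16*w + 36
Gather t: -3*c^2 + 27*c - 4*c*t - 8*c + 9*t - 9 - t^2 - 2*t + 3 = -3*c^2 + 19*c - t^2 + t*(7 - 4*c) - 6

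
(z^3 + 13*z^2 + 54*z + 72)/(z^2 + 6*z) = z + 7 + 12/z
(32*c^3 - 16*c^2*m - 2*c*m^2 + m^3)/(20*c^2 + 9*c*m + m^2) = (8*c^2 - 6*c*m + m^2)/(5*c + m)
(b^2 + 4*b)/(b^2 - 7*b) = (b + 4)/(b - 7)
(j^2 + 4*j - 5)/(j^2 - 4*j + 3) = (j + 5)/(j - 3)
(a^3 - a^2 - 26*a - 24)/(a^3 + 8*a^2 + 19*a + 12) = (a - 6)/(a + 3)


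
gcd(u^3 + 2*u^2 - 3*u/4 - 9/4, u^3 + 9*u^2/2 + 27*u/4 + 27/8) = u^2 + 3*u + 9/4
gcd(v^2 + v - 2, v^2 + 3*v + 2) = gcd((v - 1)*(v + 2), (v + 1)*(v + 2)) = v + 2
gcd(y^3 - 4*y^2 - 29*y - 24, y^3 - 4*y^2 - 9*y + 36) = y + 3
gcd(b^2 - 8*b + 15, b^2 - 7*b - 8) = 1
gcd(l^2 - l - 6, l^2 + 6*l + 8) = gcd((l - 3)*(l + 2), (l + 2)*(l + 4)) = l + 2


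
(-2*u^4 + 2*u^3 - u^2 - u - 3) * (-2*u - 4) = 4*u^5 + 4*u^4 - 6*u^3 + 6*u^2 + 10*u + 12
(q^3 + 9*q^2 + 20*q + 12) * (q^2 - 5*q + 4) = q^5 + 4*q^4 - 21*q^3 - 52*q^2 + 20*q + 48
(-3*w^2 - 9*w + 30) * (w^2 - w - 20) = -3*w^4 - 6*w^3 + 99*w^2 + 150*w - 600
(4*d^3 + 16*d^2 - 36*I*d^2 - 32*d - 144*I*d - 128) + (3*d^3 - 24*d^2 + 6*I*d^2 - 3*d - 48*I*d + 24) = 7*d^3 - 8*d^2 - 30*I*d^2 - 35*d - 192*I*d - 104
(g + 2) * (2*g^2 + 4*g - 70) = 2*g^3 + 8*g^2 - 62*g - 140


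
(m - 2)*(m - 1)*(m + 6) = m^3 + 3*m^2 - 16*m + 12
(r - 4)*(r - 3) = r^2 - 7*r + 12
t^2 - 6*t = t*(t - 6)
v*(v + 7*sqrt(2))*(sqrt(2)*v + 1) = sqrt(2)*v^3 + 15*v^2 + 7*sqrt(2)*v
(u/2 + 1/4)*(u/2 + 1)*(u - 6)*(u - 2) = u^4/4 - 11*u^3/8 - 7*u^2/4 + 11*u/2 + 3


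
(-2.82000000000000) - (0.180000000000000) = -3.00000000000000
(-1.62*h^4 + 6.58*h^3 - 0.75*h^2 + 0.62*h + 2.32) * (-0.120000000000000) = 0.1944*h^4 - 0.7896*h^3 + 0.09*h^2 - 0.0744*h - 0.2784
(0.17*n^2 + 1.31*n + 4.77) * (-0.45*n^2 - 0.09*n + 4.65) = -0.0765*n^4 - 0.6048*n^3 - 1.4739*n^2 + 5.6622*n + 22.1805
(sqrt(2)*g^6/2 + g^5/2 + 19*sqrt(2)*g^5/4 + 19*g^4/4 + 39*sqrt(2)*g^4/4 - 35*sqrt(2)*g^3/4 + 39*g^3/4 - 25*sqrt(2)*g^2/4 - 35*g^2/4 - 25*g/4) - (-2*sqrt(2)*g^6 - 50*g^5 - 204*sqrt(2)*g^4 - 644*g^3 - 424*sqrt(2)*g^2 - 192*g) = 5*sqrt(2)*g^6/2 + 19*sqrt(2)*g^5/4 + 101*g^5/2 + 19*g^4/4 + 855*sqrt(2)*g^4/4 - 35*sqrt(2)*g^3/4 + 2615*g^3/4 - 35*g^2/4 + 1671*sqrt(2)*g^2/4 + 743*g/4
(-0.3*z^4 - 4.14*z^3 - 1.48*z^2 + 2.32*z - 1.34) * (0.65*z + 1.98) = -0.195*z^5 - 3.285*z^4 - 9.1592*z^3 - 1.4224*z^2 + 3.7226*z - 2.6532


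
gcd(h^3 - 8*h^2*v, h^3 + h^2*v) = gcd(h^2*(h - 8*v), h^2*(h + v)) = h^2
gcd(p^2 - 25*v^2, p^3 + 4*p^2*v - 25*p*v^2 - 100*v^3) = p^2 - 25*v^2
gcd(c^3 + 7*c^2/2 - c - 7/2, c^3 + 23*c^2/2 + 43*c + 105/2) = c + 7/2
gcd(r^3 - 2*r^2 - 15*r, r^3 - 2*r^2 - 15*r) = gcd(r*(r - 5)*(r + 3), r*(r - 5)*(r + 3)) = r^3 - 2*r^2 - 15*r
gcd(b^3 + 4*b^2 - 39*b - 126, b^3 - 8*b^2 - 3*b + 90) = b^2 - 3*b - 18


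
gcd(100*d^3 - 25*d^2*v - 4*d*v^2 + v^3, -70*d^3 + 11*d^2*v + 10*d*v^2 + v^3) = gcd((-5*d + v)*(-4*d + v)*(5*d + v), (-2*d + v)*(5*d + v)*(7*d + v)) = 5*d + v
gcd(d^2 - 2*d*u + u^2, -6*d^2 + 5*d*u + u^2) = -d + u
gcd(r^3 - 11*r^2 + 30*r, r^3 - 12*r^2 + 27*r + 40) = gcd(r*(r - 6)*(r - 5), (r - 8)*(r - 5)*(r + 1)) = r - 5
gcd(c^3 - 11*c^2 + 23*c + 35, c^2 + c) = c + 1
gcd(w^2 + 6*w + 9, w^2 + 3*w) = w + 3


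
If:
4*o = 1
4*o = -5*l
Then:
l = -1/5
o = 1/4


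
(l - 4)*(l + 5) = l^2 + l - 20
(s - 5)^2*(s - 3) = s^3 - 13*s^2 + 55*s - 75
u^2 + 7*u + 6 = (u + 1)*(u + 6)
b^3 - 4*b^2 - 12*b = b*(b - 6)*(b + 2)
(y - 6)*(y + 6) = y^2 - 36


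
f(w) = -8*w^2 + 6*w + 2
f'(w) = 6 - 16*w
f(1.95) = -16.72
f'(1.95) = -25.20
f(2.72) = -40.87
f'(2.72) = -37.52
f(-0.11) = 1.24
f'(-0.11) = 7.76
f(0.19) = 2.85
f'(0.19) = 2.96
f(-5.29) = -253.61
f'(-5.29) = 90.64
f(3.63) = -81.64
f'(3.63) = -52.08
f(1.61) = -9.08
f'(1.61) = -19.76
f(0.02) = 2.12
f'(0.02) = 5.68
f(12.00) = -1078.00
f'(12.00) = -186.00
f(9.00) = -592.00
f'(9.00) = -138.00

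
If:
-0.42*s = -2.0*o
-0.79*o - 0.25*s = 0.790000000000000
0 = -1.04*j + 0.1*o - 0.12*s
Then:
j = 0.18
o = -0.40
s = -1.90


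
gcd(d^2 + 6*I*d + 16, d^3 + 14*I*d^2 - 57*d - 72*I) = d + 8*I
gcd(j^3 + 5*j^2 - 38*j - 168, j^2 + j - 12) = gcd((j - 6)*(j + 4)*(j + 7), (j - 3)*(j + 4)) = j + 4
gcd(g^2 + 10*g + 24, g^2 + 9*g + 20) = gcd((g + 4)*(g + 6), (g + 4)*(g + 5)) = g + 4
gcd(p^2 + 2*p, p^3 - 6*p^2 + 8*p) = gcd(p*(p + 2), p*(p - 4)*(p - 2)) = p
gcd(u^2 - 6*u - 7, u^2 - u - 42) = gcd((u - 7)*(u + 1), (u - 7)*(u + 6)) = u - 7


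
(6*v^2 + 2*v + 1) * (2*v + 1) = 12*v^3 + 10*v^2 + 4*v + 1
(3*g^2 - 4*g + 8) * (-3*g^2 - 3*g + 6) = -9*g^4 + 3*g^3 + 6*g^2 - 48*g + 48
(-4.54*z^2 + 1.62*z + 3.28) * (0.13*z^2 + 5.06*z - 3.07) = -0.5902*z^4 - 22.7618*z^3 + 22.5614*z^2 + 11.6234*z - 10.0696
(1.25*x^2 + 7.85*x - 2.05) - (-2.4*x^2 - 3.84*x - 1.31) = 3.65*x^2 + 11.69*x - 0.74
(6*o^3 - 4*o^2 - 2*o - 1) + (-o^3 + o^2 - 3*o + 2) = 5*o^3 - 3*o^2 - 5*o + 1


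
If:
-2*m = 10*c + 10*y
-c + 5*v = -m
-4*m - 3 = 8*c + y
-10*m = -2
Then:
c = -94/175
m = 1/5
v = -129/875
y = 87/175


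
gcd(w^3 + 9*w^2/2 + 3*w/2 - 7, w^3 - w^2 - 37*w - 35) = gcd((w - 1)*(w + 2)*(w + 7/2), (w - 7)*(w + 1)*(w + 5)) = 1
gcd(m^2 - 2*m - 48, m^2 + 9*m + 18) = m + 6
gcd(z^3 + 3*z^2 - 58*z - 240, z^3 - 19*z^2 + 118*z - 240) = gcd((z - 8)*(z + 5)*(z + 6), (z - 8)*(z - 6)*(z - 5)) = z - 8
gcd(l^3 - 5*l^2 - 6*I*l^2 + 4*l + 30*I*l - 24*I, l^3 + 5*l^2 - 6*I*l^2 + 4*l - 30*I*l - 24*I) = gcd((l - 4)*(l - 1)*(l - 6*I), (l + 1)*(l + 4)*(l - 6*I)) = l - 6*I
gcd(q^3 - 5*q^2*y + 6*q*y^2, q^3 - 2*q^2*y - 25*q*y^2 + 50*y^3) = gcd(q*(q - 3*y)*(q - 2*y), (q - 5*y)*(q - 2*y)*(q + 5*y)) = -q + 2*y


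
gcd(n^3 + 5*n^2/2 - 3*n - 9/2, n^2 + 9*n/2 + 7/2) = n + 1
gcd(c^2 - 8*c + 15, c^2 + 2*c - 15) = c - 3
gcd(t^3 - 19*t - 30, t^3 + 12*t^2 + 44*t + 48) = t + 2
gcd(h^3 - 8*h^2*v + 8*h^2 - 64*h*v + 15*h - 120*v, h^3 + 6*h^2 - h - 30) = h^2 + 8*h + 15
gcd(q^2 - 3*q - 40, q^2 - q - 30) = q + 5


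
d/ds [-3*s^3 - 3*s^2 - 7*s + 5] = -9*s^2 - 6*s - 7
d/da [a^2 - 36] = 2*a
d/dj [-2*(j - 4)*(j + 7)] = -4*j - 6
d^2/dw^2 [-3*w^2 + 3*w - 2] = -6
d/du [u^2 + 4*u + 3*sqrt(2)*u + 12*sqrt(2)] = 2*u + 4 + 3*sqrt(2)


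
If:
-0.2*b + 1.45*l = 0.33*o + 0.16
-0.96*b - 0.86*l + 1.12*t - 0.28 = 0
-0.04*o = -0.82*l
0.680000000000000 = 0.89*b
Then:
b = 0.76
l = -0.06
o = -1.21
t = 0.86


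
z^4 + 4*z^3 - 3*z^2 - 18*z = z*(z - 2)*(z + 3)^2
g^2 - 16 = (g - 4)*(g + 4)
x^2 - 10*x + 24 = (x - 6)*(x - 4)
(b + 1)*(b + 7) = b^2 + 8*b + 7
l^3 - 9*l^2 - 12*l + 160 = (l - 8)*(l - 5)*(l + 4)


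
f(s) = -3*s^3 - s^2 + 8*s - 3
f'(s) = -9*s^2 - 2*s + 8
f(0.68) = 1.03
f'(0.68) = 2.48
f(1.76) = -8.37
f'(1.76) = -23.40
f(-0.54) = -7.14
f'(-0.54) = 6.46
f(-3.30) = 67.52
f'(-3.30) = -83.41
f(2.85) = -57.77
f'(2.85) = -70.80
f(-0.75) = -8.30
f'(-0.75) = 4.44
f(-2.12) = 4.13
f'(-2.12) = -28.21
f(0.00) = -3.00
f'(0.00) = 8.00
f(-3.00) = 45.00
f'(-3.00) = -67.00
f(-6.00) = 561.00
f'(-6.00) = -304.00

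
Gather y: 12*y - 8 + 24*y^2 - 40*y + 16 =24*y^2 - 28*y + 8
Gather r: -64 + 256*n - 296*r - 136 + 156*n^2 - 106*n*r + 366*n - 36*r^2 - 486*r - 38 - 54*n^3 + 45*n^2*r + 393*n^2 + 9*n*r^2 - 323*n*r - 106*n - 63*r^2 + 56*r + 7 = -54*n^3 + 549*n^2 + 516*n + r^2*(9*n - 99) + r*(45*n^2 - 429*n - 726) - 231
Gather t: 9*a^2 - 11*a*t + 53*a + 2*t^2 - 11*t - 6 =9*a^2 + 53*a + 2*t^2 + t*(-11*a - 11) - 6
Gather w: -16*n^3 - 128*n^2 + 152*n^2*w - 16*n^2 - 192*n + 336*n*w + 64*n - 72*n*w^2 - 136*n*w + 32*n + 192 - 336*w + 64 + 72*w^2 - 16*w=-16*n^3 - 144*n^2 - 96*n + w^2*(72 - 72*n) + w*(152*n^2 + 200*n - 352) + 256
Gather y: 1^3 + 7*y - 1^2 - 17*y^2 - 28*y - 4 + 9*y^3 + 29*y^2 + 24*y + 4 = 9*y^3 + 12*y^2 + 3*y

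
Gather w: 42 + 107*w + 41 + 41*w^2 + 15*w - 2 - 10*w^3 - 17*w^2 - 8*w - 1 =-10*w^3 + 24*w^2 + 114*w + 80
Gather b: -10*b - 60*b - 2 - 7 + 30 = 21 - 70*b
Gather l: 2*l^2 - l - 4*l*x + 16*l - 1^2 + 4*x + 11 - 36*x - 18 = 2*l^2 + l*(15 - 4*x) - 32*x - 8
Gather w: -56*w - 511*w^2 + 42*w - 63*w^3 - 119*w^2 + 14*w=-63*w^3 - 630*w^2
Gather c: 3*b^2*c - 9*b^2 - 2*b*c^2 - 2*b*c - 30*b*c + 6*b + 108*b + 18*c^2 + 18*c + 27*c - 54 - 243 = -9*b^2 + 114*b + c^2*(18 - 2*b) + c*(3*b^2 - 32*b + 45) - 297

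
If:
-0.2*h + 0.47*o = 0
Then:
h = 2.35*o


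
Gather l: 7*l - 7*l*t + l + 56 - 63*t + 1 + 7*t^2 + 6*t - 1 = l*(8 - 7*t) + 7*t^2 - 57*t + 56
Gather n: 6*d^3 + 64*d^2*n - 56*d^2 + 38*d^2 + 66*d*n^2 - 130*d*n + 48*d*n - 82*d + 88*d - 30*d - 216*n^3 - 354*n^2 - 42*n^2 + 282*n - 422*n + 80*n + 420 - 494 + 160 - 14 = 6*d^3 - 18*d^2 - 24*d - 216*n^3 + n^2*(66*d - 396) + n*(64*d^2 - 82*d - 60) + 72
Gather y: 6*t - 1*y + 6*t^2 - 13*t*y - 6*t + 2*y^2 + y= 6*t^2 - 13*t*y + 2*y^2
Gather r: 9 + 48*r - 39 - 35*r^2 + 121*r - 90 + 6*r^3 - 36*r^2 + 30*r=6*r^3 - 71*r^2 + 199*r - 120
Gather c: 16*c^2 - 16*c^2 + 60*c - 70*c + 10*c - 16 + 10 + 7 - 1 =0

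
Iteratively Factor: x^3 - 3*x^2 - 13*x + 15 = (x - 5)*(x^2 + 2*x - 3) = (x - 5)*(x - 1)*(x + 3)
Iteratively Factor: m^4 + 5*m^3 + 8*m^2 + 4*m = (m + 2)*(m^3 + 3*m^2 + 2*m) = m*(m + 2)*(m^2 + 3*m + 2) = m*(m + 2)^2*(m + 1)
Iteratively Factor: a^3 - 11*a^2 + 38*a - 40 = (a - 2)*(a^2 - 9*a + 20) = (a - 4)*(a - 2)*(a - 5)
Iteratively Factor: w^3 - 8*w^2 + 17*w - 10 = (w - 5)*(w^2 - 3*w + 2) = (w - 5)*(w - 2)*(w - 1)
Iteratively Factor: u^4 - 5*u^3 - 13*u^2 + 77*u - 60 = (u - 3)*(u^3 - 2*u^2 - 19*u + 20) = (u - 5)*(u - 3)*(u^2 + 3*u - 4) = (u - 5)*(u - 3)*(u - 1)*(u + 4)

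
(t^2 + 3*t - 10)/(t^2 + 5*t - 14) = (t + 5)/(t + 7)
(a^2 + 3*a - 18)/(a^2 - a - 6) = (a + 6)/(a + 2)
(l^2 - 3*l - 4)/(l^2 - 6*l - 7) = (l - 4)/(l - 7)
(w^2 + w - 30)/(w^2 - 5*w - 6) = (-w^2 - w + 30)/(-w^2 + 5*w + 6)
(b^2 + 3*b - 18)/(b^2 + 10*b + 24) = (b - 3)/(b + 4)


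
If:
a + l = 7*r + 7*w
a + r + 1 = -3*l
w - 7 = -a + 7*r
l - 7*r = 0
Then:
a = 343/75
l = -133/75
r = -19/75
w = 49/75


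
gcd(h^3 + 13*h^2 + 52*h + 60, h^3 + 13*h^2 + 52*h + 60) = h^3 + 13*h^2 + 52*h + 60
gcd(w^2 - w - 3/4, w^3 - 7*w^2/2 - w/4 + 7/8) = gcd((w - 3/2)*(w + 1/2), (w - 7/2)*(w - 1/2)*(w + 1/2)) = w + 1/2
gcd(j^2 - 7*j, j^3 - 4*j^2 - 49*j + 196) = j - 7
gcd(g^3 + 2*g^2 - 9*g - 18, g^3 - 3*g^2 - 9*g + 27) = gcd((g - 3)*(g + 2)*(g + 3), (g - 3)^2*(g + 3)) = g^2 - 9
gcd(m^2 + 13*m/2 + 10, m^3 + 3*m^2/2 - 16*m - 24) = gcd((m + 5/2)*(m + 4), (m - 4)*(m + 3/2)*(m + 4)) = m + 4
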